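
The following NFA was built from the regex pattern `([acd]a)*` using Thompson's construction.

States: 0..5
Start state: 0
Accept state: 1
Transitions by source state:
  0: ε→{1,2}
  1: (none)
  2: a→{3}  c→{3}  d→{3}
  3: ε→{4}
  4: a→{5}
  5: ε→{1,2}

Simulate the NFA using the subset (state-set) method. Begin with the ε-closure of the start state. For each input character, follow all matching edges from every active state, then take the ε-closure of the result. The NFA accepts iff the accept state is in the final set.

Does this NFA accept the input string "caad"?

Answer: REJECT

Trace:
initial (ε-close {0}): {0,1,2}
'c' @ 1: {3,4}
'a' @ 2: {1,2,5}  ✓accept
'a' @ 3: {3,4}
'd' @ 4: {}  — dead — no transitions
final: {}; accept 1 not in set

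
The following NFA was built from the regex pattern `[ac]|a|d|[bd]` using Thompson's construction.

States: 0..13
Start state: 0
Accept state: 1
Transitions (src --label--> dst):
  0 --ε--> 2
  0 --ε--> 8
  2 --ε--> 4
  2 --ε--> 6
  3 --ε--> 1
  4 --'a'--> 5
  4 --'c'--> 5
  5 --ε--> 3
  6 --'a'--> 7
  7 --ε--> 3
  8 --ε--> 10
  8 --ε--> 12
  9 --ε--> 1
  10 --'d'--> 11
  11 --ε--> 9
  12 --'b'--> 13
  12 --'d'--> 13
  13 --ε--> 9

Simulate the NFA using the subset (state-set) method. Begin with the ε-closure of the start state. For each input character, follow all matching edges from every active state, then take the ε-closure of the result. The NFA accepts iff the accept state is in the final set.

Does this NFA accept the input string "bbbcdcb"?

initial (ε-close {0}): {0,2,4,6,8,10,12}
'b' @ 1: {1,9,13}  [accepting]
'b' @ 2: {}  — state set empty
rest 'bcdcb' ignored (set empty)
after full input: {}  (accept=1 not in)

Answer: REJECT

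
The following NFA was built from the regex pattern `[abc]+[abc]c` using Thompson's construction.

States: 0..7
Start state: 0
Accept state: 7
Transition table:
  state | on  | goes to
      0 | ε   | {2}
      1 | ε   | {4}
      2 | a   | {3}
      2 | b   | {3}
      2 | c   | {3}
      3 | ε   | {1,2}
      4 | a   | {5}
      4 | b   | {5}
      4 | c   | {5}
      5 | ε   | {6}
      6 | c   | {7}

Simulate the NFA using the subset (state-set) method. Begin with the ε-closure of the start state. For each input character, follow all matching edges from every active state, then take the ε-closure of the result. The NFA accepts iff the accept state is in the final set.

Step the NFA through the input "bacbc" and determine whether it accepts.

S₀ = ε-closure({0}) = {0,2}
'b' @ 1: {1,2,3,4}
'a' @ 2: {1,2,3,4,5,6}
'c' @ 3: {1,2,3,4,5,6,7}  (accept∈set)
'b' @ 4: {1,2,3,4,5,6}
'c' @ 5: {1,2,3,4,5,6,7}  (accept∈set)
end set {1,2,3,4,5,6,7} — state 7 in

Answer: ACCEPT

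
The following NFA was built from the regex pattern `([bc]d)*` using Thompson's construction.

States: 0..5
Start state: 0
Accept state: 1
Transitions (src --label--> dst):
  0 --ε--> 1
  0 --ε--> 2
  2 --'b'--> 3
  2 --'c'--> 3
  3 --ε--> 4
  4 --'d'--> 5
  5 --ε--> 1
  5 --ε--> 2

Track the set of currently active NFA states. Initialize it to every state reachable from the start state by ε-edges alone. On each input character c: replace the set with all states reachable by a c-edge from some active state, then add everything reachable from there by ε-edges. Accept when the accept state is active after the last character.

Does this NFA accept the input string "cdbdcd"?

Answer: ACCEPT

Derivation:
start: ε-closure({0}) = {0,1,2}
'c' @ 1: {3,4}
'd' @ 2: {1,2,5}  ✓accept
'b' @ 3: {3,4}
'd' @ 4: {1,2,5}  ✓accept
'c' @ 5: {3,4}
'd' @ 6: {1,2,5}  ✓accept
after full input: {1,2,5}  (accept=1 in)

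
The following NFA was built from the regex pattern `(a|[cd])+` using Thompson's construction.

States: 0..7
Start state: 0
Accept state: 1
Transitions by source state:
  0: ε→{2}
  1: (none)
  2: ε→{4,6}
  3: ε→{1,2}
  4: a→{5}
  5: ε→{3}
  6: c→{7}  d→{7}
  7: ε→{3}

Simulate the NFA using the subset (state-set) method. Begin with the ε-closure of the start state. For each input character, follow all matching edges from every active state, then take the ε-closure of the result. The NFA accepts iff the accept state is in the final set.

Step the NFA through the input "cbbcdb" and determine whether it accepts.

Answer: REJECT

Trace:
start: ε-closure({0}) = {0,2,4,6}
'c' @ 1: {1,2,3,4,6,7}  ✓accept
'b' @ 2: {}  — dead — no transitions
rest 'bcdb' ignored (set empty)
final: {}; accept 1 not in set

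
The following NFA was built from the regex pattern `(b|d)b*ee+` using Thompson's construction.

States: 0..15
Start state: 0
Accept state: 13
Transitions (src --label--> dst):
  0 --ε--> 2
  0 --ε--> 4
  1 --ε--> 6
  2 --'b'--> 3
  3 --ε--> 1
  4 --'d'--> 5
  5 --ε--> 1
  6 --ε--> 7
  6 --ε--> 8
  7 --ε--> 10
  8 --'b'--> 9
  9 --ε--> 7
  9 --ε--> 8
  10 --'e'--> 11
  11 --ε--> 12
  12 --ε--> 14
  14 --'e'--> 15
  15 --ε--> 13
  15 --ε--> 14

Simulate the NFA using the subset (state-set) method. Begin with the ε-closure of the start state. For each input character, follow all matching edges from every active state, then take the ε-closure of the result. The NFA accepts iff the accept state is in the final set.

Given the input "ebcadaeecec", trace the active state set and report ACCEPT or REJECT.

Answer: REJECT

Steps:
S₀ = ε-closure({0}) = {0,2,4}
'e' @ 1: {}  — dead — no transitions
rest 'bcadaeecec' ignored (set empty)
after full input: {}  (accept=13 not in)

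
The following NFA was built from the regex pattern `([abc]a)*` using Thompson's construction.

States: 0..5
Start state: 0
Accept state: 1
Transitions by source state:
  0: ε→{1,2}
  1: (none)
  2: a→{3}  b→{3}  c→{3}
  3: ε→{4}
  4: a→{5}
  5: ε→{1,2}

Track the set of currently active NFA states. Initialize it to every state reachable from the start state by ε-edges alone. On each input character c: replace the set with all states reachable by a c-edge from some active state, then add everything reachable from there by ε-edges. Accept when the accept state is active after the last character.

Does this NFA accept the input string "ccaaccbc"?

Answer: REJECT

Derivation:
S₀ = ε-closure({0}) = {0,1,2}
'c' @ 1: {3,4}
'c' @ 2: {}  — dead — no transitions
rest 'aaccbc' ignored (set empty)
after full input: {}  (accept=1 not in)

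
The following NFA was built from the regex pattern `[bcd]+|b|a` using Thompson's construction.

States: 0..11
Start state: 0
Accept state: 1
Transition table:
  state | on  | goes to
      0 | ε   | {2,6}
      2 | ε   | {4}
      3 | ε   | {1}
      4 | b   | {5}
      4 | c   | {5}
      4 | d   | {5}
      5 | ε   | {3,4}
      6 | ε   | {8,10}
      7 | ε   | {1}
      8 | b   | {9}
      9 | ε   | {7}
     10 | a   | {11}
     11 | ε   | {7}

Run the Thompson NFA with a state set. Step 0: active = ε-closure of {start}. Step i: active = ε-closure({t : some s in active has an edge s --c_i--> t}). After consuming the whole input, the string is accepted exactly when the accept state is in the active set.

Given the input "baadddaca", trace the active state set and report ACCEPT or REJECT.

Answer: REJECT

Derivation:
start: ε-closure({0}) = {0,2,4,6,8,10}
'b' @ 1: {1,3,4,5,7,9}  [accepting]
'a' @ 2: {}  — dead — no transitions
rest 'adddaca' ignored (set empty)
end set {} — state 1 not in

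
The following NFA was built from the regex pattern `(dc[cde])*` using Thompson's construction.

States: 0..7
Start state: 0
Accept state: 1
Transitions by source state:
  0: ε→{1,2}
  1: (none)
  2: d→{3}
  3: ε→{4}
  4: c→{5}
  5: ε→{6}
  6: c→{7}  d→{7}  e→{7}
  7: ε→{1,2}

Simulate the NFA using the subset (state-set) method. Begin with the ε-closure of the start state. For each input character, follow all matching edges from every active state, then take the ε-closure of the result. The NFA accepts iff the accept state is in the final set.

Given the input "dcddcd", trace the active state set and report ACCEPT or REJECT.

Answer: ACCEPT

Derivation:
S₀ = ε-closure({0}) = {0,1,2}
'd' @ 1: {3,4}
'c' @ 2: {5,6}
'd' @ 3: {1,2,7}  ✓accept
'd' @ 4: {3,4}
'c' @ 5: {5,6}
'd' @ 6: {1,2,7}  ✓accept
after full input: {1,2,7}  (accept=1 in)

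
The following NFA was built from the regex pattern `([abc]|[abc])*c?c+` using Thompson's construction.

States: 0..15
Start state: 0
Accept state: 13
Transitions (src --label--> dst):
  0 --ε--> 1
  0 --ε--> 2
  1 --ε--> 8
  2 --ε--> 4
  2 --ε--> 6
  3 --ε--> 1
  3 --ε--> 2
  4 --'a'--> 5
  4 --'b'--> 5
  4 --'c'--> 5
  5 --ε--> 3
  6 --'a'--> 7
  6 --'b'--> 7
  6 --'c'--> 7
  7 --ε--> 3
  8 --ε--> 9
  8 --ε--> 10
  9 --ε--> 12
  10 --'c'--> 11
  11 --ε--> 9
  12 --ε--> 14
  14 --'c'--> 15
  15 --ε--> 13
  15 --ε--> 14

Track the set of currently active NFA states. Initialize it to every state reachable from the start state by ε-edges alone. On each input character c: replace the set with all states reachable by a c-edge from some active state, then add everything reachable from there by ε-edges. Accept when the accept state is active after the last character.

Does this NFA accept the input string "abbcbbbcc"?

Answer: ACCEPT

Trace:
S₀ = ε-closure({0}) = {0,1,2,4,6,8,9,10,12,14}
'a' @ 1: {1,2,3,4,5,6,7,8,9,10,12,14}
'b' @ 2: {1,2,3,4,5,6,7,8,9,10,12,14}
'b' @ 3: {1,2,3,4,5,6,7,8,9,10,12,14}
'c' @ 4: {1,2,3,4,5,6,7,8,9,10,11,12,13,14,15}  ✓accept
'b' @ 5: {1,2,3,4,5,6,7,8,9,10,12,14}
'b' @ 6: {1,2,3,4,5,6,7,8,9,10,12,14}
'b' @ 7: {1,2,3,4,5,6,7,8,9,10,12,14}
'c' @ 8: {1,2,3,4,5,6,7,8,9,10,11,12,13,14,15}  ✓accept
'c' @ 9: {1,2,3,4,5,6,7,8,9,10,11,12,13,14,15}  ✓accept
after full input: {1,2,3,4,5,6,7,8,9,10,11,12,13,14,15}  (accept=13 in)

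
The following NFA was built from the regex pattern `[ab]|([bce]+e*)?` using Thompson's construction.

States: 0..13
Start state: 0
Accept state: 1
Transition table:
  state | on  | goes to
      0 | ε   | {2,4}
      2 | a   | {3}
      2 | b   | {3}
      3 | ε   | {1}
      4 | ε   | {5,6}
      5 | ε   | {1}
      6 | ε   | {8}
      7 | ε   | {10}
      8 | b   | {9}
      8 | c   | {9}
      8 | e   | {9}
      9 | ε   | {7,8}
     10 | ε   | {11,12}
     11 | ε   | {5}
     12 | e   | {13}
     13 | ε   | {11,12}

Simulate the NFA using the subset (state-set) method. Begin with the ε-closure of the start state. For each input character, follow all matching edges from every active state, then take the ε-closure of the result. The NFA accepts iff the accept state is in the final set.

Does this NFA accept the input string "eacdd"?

Answer: REJECT

Steps:
initial (ε-close {0}): {0,1,2,4,5,6,8}
'e' @ 1: {1,5,7,8,9,10,11,12}  (accept∈set)
'a' @ 2: {}  — dead — no transitions
rest 'cdd' ignored (set empty)
after full input: {}  (accept=1 not in)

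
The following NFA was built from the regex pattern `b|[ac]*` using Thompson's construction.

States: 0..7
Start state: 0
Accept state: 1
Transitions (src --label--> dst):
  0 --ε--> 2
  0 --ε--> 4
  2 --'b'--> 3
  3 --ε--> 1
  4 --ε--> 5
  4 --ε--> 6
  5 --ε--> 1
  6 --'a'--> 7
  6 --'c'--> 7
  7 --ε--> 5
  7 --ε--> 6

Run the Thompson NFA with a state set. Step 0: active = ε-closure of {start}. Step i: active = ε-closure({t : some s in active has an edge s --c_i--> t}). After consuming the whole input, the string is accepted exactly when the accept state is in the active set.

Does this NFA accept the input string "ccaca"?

Answer: ACCEPT

Derivation:
initial (ε-close {0}): {0,1,2,4,5,6}
'c' @ 1: {1,5,6,7}  (accept∈set)
'c' @ 2: {1,5,6,7}  (accept∈set)
'a' @ 3: {1,5,6,7}  (accept∈set)
'c' @ 4: {1,5,6,7}  (accept∈set)
'a' @ 5: {1,5,6,7}  (accept∈set)
final: {1,5,6,7}; accept 1 in set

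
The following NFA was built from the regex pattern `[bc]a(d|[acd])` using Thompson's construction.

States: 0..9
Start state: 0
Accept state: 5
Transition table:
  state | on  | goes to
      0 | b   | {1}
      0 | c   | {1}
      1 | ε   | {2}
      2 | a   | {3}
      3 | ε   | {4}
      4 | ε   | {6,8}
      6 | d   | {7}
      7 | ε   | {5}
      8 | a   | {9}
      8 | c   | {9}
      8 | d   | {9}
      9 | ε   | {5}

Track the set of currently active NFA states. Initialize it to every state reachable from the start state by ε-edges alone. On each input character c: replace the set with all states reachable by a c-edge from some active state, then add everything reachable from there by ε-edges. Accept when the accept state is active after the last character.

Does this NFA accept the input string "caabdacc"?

Answer: REJECT

Derivation:
S₀ = ε-closure({0}) = {0}
'c' @ 1: {1,2}
'a' @ 2: {3,4,6,8}
'a' @ 3: {5,9}  ✓accept
'b' @ 4: {}  — state set empty
rest 'dacc' ignored (set empty)
after full input: {}  (accept=5 not in)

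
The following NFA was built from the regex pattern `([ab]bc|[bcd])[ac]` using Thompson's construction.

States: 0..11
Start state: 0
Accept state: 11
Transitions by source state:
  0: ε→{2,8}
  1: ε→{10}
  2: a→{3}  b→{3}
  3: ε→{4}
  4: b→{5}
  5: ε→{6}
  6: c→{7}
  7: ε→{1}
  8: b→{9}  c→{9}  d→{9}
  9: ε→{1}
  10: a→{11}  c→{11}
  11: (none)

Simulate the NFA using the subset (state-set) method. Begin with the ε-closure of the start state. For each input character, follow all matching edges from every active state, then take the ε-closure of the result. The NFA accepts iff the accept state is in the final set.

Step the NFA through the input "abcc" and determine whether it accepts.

Answer: ACCEPT

Steps:
initial (ε-close {0}): {0,2,8}
'a' @ 1: {3,4}
'b' @ 2: {5,6}
'c' @ 3: {1,7,10}
'c' @ 4: {11}  (accept∈set)
after full input: {11}  (accept=11 in)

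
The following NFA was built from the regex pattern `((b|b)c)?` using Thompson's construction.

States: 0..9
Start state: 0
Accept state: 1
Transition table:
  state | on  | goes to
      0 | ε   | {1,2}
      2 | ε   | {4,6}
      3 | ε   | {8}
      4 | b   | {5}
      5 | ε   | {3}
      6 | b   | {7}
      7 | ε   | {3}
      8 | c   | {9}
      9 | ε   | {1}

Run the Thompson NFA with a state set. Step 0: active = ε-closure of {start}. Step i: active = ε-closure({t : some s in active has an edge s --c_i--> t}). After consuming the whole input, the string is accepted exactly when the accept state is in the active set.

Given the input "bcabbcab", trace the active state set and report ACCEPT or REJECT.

S₀ = ε-closure({0}) = {0,1,2,4,6}
'b' @ 1: {3,5,7,8}
'c' @ 2: {1,9}  ✓accept
'a' @ 3: {}  — state set empty
rest 'bbcab' ignored (set empty)
end set {} — state 1 not in

Answer: REJECT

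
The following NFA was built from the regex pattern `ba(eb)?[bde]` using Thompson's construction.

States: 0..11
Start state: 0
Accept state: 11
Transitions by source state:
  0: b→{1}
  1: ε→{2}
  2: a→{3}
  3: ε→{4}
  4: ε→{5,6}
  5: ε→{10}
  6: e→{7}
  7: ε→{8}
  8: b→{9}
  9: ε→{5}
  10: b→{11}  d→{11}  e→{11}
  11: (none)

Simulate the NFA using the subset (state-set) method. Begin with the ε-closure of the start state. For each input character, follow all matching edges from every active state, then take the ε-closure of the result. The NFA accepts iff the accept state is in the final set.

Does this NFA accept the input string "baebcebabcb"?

start: ε-closure({0}) = {0}
'b' @ 1: {1,2}
'a' @ 2: {3,4,5,6,10}
'e' @ 3: {7,8,11}  [accepting]
'b' @ 4: {5,9,10}
'c' @ 5: {}  — no active states
rest 'ebabcb' ignored (set empty)
end set {} — state 11 not in

Answer: REJECT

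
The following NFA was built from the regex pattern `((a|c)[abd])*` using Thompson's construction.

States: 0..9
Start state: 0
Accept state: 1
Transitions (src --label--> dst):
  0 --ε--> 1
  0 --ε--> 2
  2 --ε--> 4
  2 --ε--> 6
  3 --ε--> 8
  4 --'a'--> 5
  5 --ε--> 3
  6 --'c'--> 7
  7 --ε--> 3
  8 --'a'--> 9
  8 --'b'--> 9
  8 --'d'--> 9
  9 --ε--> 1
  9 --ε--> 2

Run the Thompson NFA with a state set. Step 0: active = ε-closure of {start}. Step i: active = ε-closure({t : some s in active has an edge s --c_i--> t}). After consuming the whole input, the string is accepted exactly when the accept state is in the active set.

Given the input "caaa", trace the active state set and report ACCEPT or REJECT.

initial (ε-close {0}): {0,1,2,4,6}
'c' @ 1: {3,7,8}
'a' @ 2: {1,2,4,6,9}  [accepting]
'a' @ 3: {3,5,8}
'a' @ 4: {1,2,4,6,9}  [accepting]
end set {1,2,4,6,9} — state 1 in

Answer: ACCEPT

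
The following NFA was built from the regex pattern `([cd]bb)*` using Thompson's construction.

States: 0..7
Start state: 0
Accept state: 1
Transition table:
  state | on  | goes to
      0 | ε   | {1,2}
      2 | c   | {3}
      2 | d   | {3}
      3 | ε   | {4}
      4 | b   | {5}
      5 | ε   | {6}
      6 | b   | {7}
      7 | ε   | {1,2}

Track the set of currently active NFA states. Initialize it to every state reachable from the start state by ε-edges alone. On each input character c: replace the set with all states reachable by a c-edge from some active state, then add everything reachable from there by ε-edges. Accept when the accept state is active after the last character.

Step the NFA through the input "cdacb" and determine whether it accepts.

start: ε-closure({0}) = {0,1,2}
'c' @ 1: {3,4}
'd' @ 2: {}  — state set empty
rest 'acb' ignored (set empty)
end set {} — state 1 not in

Answer: REJECT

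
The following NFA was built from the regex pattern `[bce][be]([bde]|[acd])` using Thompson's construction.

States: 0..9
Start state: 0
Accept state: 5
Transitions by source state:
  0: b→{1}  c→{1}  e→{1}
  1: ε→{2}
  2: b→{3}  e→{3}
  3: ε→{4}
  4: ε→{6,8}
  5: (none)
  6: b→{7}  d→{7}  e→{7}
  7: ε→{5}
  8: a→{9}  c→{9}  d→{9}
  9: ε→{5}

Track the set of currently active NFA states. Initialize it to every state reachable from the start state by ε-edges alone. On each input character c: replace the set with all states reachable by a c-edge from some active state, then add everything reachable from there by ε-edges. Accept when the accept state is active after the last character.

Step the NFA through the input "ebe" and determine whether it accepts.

start: ε-closure({0}) = {0}
'e' @ 1: {1,2}
'b' @ 2: {3,4,6,8}
'e' @ 3: {5,7}  ✓accept
after full input: {5,7}  (accept=5 in)

Answer: ACCEPT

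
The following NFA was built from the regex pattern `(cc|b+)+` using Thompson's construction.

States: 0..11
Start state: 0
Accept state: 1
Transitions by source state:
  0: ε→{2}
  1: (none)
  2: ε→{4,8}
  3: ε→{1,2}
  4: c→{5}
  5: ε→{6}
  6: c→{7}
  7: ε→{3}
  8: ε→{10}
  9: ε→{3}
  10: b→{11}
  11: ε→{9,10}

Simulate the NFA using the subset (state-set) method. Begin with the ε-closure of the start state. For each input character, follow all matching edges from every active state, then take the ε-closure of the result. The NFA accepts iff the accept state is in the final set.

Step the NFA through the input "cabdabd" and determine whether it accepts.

Answer: REJECT

Steps:
initial (ε-close {0}): {0,2,4,8,10}
'c' @ 1: {5,6}
'a' @ 2: {}  — state set empty
rest 'bdabd' ignored (set empty)
after full input: {}  (accept=1 not in)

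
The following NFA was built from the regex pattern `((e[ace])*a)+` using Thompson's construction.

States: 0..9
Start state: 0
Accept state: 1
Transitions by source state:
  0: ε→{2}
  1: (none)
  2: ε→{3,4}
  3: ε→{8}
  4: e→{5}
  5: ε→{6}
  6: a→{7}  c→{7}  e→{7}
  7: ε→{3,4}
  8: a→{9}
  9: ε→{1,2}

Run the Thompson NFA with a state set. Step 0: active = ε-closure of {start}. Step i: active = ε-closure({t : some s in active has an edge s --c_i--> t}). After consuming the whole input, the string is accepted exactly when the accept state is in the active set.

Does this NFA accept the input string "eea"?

S₀ = ε-closure({0}) = {0,2,3,4,8}
'e' @ 1: {5,6}
'e' @ 2: {3,4,7,8}
'a' @ 3: {1,2,3,4,8,9}  (accept∈set)
after full input: {1,2,3,4,8,9}  (accept=1 in)

Answer: ACCEPT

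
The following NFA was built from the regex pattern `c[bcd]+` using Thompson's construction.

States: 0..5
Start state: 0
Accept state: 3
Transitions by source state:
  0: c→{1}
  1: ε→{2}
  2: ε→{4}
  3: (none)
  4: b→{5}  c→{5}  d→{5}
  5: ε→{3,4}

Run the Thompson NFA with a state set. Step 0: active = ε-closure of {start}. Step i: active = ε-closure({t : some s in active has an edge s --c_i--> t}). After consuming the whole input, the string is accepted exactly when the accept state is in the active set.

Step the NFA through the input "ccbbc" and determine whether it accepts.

Answer: ACCEPT

Trace:
initial (ε-close {0}): {0}
'c' @ 1: {1,2,4}
'c' @ 2: {3,4,5}  ✓accept
'b' @ 3: {3,4,5}  ✓accept
'b' @ 4: {3,4,5}  ✓accept
'c' @ 5: {3,4,5}  ✓accept
after full input: {3,4,5}  (accept=3 in)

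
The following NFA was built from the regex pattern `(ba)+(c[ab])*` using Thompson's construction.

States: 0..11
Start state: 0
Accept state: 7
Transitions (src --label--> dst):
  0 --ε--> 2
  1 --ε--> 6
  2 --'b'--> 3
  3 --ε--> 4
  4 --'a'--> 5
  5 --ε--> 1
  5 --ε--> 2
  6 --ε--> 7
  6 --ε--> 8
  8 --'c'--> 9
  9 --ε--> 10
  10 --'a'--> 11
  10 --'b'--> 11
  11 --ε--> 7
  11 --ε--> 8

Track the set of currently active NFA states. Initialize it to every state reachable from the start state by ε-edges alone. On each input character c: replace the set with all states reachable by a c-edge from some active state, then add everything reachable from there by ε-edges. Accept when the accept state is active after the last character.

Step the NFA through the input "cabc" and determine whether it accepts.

start: ε-closure({0}) = {0,2}
'c' @ 1: {}  — dead — no transitions
rest 'abc' ignored (set empty)
after full input: {}  (accept=7 not in)

Answer: REJECT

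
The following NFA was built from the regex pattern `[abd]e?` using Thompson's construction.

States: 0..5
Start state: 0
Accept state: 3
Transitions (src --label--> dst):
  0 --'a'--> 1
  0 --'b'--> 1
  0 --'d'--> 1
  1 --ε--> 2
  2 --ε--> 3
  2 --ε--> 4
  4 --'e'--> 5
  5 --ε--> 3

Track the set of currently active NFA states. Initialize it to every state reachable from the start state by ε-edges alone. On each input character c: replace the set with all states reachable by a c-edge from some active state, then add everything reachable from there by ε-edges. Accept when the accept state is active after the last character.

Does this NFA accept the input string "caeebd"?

Answer: REJECT

Derivation:
start: ε-closure({0}) = {0}
'c' @ 1: {}  — state set empty
rest 'aeebd' ignored (set empty)
end set {} — state 3 not in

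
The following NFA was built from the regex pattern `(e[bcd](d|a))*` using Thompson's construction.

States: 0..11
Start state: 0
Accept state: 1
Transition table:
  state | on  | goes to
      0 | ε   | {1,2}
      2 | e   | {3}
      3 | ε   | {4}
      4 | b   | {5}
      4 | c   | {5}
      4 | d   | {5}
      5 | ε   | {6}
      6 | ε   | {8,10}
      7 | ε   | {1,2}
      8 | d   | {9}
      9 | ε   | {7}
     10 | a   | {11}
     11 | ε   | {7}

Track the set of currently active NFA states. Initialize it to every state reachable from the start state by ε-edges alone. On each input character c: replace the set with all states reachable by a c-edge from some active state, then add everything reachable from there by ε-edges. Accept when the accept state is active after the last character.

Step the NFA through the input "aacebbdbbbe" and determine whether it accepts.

S₀ = ε-closure({0}) = {0,1,2}
'a' @ 1: {}  — dead — no transitions
rest 'acebbdbbbe' ignored (set empty)
final: {}; accept 1 not in set

Answer: REJECT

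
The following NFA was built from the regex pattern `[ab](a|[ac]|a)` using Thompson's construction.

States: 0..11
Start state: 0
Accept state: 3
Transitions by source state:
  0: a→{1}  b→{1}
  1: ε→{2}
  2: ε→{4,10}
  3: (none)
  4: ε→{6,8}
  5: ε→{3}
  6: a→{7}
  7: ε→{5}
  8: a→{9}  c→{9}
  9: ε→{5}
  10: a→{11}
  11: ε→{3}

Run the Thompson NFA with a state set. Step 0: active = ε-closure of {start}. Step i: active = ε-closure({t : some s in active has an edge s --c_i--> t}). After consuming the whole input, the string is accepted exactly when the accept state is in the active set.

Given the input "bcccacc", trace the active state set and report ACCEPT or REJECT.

Answer: REJECT

Derivation:
start: ε-closure({0}) = {0}
'b' @ 1: {1,2,4,6,8,10}
'c' @ 2: {3,5,9}  [accepting]
'c' @ 3: {}  — dead — no transitions
rest 'cacc' ignored (set empty)
end set {} — state 3 not in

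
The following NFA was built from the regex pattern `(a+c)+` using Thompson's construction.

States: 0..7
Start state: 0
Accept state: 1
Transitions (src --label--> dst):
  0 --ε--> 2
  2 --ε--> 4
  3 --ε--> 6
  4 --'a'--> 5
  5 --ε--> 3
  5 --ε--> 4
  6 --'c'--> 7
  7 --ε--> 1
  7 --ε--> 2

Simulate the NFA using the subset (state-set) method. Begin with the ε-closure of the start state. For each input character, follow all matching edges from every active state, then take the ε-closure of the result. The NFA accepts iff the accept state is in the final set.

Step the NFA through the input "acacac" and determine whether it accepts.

Answer: ACCEPT

Derivation:
S₀ = ε-closure({0}) = {0,2,4}
'a' @ 1: {3,4,5,6}
'c' @ 2: {1,2,4,7}  ✓accept
'a' @ 3: {3,4,5,6}
'c' @ 4: {1,2,4,7}  ✓accept
'a' @ 5: {3,4,5,6}
'c' @ 6: {1,2,4,7}  ✓accept
end set {1,2,4,7} — state 1 in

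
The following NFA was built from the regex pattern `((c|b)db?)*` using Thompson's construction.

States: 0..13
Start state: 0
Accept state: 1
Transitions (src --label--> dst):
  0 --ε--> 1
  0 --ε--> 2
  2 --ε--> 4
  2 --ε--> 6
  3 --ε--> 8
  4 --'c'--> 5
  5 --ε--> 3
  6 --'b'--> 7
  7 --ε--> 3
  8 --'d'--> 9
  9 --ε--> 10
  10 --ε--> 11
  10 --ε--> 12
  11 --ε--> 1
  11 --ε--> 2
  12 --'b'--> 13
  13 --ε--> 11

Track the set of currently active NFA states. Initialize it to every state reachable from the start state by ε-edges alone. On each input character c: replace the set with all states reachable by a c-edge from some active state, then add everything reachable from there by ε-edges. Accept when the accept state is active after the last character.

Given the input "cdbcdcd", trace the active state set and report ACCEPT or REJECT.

initial (ε-close {0}): {0,1,2,4,6}
'c' @ 1: {3,5,8}
'd' @ 2: {1,2,4,6,9,10,11,12}  (accept∈set)
'b' @ 3: {1,2,3,4,6,7,8,11,13}  (accept∈set)
'c' @ 4: {3,5,8}
'd' @ 5: {1,2,4,6,9,10,11,12}  (accept∈set)
'c' @ 6: {3,5,8}
'd' @ 7: {1,2,4,6,9,10,11,12}  (accept∈set)
final: {1,2,4,6,9,10,11,12}; accept 1 in set

Answer: ACCEPT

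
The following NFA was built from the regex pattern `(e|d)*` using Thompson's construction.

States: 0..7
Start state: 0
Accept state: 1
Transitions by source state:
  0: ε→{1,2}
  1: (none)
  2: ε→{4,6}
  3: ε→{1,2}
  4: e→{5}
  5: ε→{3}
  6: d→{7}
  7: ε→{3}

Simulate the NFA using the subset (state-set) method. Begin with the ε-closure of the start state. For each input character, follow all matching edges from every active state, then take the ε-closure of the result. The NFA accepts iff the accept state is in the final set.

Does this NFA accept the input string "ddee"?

start: ε-closure({0}) = {0,1,2,4,6}
'd' @ 1: {1,2,3,4,6,7}  ✓accept
'd' @ 2: {1,2,3,4,6,7}  ✓accept
'e' @ 3: {1,2,3,4,5,6}  ✓accept
'e' @ 4: {1,2,3,4,5,6}  ✓accept
final: {1,2,3,4,5,6}; accept 1 in set

Answer: ACCEPT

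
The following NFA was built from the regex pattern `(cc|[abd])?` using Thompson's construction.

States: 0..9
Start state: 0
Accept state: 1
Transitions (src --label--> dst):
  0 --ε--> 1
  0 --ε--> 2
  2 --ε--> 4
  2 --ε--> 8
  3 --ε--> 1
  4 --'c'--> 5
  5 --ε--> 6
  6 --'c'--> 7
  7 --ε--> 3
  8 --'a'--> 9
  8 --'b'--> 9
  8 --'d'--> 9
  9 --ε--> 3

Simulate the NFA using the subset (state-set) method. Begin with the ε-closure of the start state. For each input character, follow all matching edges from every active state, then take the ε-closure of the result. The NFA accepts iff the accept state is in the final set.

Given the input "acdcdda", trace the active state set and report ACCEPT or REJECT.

Answer: REJECT

Steps:
S₀ = ε-closure({0}) = {0,1,2,4,8}
'a' @ 1: {1,3,9}  ✓accept
'c' @ 2: {}  — dead — no transitions
rest 'dcdda' ignored (set empty)
after full input: {}  (accept=1 not in)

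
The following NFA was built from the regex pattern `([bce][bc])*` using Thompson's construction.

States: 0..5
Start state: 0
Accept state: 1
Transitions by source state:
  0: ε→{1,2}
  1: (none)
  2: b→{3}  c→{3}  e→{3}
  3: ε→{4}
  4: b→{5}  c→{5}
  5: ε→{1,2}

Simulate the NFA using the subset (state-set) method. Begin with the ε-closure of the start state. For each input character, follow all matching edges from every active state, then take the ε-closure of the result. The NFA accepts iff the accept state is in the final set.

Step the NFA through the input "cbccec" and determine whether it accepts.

Answer: ACCEPT

Trace:
initial (ε-close {0}): {0,1,2}
'c' @ 1: {3,4}
'b' @ 2: {1,2,5}  ✓accept
'c' @ 3: {3,4}
'c' @ 4: {1,2,5}  ✓accept
'e' @ 5: {3,4}
'c' @ 6: {1,2,5}  ✓accept
after full input: {1,2,5}  (accept=1 in)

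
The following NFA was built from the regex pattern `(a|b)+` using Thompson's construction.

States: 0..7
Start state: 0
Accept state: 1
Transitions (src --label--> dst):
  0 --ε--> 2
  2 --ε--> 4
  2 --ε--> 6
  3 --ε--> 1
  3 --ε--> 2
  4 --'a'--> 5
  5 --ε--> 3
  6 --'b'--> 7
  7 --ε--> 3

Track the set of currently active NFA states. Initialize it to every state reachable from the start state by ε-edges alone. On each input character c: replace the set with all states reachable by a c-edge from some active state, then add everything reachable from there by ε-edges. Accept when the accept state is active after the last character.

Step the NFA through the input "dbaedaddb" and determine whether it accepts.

Answer: REJECT

Trace:
initial (ε-close {0}): {0,2,4,6}
'd' @ 1: {}  — state set empty
rest 'baedaddb' ignored (set empty)
final: {}; accept 1 not in set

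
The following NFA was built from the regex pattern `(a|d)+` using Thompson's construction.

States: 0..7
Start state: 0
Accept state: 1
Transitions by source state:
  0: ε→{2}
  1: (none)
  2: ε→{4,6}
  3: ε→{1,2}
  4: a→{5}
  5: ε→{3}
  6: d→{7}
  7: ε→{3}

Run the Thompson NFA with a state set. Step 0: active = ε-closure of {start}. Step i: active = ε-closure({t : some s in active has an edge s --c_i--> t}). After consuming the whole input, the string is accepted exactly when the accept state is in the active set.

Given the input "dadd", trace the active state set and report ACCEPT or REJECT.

Answer: ACCEPT

Steps:
S₀ = ε-closure({0}) = {0,2,4,6}
'd' @ 1: {1,2,3,4,6,7}  [accepting]
'a' @ 2: {1,2,3,4,5,6}  [accepting]
'd' @ 3: {1,2,3,4,6,7}  [accepting]
'd' @ 4: {1,2,3,4,6,7}  [accepting]
end set {1,2,3,4,6,7} — state 1 in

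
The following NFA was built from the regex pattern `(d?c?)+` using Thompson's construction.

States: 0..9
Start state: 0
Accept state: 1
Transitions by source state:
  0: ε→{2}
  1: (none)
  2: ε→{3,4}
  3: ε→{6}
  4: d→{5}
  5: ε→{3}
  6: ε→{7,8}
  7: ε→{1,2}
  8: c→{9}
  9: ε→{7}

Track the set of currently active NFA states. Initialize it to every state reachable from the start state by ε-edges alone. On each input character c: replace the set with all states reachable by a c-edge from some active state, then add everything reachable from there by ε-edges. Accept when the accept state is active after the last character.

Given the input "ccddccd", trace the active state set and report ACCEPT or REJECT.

initial (ε-close {0}): {0,1,2,3,4,6,7,8}
'c' @ 1: {1,2,3,4,6,7,8,9}  [accepting]
'c' @ 2: {1,2,3,4,6,7,8,9}  [accepting]
'd' @ 3: {1,2,3,4,5,6,7,8}  [accepting]
'd' @ 4: {1,2,3,4,5,6,7,8}  [accepting]
'c' @ 5: {1,2,3,4,6,7,8,9}  [accepting]
'c' @ 6: {1,2,3,4,6,7,8,9}  [accepting]
'd' @ 7: {1,2,3,4,5,6,7,8}  [accepting]
final: {1,2,3,4,5,6,7,8}; accept 1 in set

Answer: ACCEPT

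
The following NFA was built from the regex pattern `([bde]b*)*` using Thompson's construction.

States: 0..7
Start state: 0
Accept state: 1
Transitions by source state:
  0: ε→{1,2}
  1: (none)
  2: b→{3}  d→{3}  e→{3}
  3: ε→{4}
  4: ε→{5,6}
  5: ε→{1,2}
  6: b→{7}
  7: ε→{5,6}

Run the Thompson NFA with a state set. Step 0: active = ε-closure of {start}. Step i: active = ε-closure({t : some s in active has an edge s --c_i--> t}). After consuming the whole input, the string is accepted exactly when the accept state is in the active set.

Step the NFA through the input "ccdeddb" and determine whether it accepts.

Answer: REJECT

Steps:
initial (ε-close {0}): {0,1,2}
'c' @ 1: {}  — state set empty
rest 'cdeddb' ignored (set empty)
after full input: {}  (accept=1 not in)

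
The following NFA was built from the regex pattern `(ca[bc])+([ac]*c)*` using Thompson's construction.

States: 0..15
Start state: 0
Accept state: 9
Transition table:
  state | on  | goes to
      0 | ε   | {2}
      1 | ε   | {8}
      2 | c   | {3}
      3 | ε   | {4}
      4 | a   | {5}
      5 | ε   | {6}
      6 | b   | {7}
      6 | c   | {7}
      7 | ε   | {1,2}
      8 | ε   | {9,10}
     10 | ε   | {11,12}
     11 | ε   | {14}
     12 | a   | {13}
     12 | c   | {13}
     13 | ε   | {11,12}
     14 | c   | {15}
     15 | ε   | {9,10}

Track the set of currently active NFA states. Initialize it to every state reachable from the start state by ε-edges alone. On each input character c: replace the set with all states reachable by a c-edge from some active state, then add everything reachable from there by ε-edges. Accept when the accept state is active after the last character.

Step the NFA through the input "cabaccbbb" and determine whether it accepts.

Answer: REJECT

Steps:
initial (ε-close {0}): {0,2}
'c' @ 1: {3,4}
'a' @ 2: {5,6}
'b' @ 3: {1,2,7,8,9,10,11,12,14}  (accept∈set)
'a' @ 4: {11,12,13,14}
'c' @ 5: {9,10,11,12,13,14,15}  (accept∈set)
'c' @ 6: {9,10,11,12,13,14,15}  (accept∈set)
'b' @ 7: {}  — state set empty
rest 'bb' ignored (set empty)
end set {} — state 9 not in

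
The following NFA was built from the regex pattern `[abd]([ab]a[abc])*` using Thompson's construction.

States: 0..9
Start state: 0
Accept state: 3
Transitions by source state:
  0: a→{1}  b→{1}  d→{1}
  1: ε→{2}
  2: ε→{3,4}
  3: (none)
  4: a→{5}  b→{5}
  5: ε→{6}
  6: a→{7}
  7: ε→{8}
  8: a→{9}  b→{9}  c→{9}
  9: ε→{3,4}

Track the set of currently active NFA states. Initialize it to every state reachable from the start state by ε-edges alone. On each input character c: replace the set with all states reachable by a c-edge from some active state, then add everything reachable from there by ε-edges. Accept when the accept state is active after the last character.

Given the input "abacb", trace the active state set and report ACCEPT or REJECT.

Answer: REJECT

Steps:
S₀ = ε-closure({0}) = {0}
'a' @ 1: {1,2,3,4}  [accepting]
'b' @ 2: {5,6}
'a' @ 3: {7,8}
'c' @ 4: {3,4,9}  [accepting]
'b' @ 5: {5,6}
end set {5,6} — state 3 not in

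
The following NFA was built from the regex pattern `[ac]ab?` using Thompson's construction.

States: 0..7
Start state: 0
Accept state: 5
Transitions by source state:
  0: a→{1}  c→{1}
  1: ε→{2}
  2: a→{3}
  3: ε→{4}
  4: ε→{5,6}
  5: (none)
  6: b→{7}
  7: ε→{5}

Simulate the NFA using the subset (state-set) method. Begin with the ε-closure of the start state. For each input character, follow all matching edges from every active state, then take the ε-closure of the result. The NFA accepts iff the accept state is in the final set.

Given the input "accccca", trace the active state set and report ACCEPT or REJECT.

Answer: REJECT

Steps:
S₀ = ε-closure({0}) = {0}
'a' @ 1: {1,2}
'c' @ 2: {}  — state set empty
rest 'cccca' ignored (set empty)
final: {}; accept 5 not in set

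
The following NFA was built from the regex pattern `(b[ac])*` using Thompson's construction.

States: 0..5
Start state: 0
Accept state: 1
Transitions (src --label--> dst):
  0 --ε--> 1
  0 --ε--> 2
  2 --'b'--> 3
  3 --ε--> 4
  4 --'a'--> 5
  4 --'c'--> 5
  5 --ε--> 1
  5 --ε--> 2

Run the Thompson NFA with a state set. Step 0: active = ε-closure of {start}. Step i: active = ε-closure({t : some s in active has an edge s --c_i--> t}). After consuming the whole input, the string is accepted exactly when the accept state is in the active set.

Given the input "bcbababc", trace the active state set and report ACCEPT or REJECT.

Answer: ACCEPT

Steps:
S₀ = ε-closure({0}) = {0,1,2}
'b' @ 1: {3,4}
'c' @ 2: {1,2,5}  (accept∈set)
'b' @ 3: {3,4}
'a' @ 4: {1,2,5}  (accept∈set)
'b' @ 5: {3,4}
'a' @ 6: {1,2,5}  (accept∈set)
'b' @ 7: {3,4}
'c' @ 8: {1,2,5}  (accept∈set)
final: {1,2,5}; accept 1 in set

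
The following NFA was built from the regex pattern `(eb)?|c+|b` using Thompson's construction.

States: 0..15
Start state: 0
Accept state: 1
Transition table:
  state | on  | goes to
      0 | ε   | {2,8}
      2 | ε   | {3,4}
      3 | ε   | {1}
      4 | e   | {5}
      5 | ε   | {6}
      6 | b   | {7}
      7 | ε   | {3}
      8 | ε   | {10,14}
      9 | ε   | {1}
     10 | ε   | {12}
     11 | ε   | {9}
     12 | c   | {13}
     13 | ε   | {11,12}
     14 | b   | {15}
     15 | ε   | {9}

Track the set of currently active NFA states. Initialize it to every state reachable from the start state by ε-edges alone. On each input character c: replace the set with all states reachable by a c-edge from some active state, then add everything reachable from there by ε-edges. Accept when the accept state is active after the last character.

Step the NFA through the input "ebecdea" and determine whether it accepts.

Answer: REJECT

Derivation:
initial (ε-close {0}): {0,1,2,3,4,8,10,12,14}
'e' @ 1: {5,6}
'b' @ 2: {1,3,7}  [accepting]
'e' @ 3: {}  — no active states
rest 'cdea' ignored (set empty)
final: {}; accept 1 not in set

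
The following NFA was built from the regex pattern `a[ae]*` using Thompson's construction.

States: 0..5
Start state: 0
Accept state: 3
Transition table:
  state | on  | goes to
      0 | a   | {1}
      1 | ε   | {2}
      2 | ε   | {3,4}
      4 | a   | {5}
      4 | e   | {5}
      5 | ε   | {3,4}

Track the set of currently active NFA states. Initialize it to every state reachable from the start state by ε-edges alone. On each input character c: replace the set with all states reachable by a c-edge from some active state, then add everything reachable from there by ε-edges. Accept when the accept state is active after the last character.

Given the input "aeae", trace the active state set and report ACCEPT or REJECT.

Answer: ACCEPT

Trace:
start: ε-closure({0}) = {0}
'a' @ 1: {1,2,3,4}  (accept∈set)
'e' @ 2: {3,4,5}  (accept∈set)
'a' @ 3: {3,4,5}  (accept∈set)
'e' @ 4: {3,4,5}  (accept∈set)
end set {3,4,5} — state 3 in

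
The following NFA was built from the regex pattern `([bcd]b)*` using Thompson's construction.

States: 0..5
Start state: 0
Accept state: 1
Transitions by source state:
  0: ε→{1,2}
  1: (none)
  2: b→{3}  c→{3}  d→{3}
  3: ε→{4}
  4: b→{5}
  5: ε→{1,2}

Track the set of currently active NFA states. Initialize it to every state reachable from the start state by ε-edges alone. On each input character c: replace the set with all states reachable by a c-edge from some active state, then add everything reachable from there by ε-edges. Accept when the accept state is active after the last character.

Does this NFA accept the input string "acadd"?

start: ε-closure({0}) = {0,1,2}
'a' @ 1: {}  — state set empty
rest 'cadd' ignored (set empty)
after full input: {}  (accept=1 not in)

Answer: REJECT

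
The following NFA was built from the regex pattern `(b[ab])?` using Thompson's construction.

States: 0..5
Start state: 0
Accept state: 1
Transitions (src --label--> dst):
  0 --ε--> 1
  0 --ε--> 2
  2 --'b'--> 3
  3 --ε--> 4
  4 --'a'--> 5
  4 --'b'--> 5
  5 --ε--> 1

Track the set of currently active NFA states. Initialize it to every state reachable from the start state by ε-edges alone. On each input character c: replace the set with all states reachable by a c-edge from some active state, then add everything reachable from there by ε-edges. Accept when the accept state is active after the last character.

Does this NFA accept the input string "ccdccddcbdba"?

initial (ε-close {0}): {0,1,2}
'c' @ 1: {}  — dead — no transitions
rest 'cdccddcbdba' ignored (set empty)
end set {} — state 1 not in

Answer: REJECT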